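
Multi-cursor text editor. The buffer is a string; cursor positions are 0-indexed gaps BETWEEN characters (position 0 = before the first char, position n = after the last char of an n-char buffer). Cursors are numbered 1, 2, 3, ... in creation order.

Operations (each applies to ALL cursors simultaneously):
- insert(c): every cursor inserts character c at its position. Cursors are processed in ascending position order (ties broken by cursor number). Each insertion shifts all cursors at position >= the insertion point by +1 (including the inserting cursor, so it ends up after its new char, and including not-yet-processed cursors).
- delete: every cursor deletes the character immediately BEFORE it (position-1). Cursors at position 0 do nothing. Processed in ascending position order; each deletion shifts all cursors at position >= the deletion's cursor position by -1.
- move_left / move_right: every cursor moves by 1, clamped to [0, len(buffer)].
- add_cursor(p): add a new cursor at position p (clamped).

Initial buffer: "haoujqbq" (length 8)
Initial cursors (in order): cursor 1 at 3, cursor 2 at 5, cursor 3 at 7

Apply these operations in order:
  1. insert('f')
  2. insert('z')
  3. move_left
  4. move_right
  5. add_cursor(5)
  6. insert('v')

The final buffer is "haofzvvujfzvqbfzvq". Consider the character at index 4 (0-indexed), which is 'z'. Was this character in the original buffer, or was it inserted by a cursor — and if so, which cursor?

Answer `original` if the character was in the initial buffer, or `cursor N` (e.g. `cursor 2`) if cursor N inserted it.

After op 1 (insert('f')): buffer="haofujfqbfq" (len 11), cursors c1@4 c2@7 c3@10, authorship ...1..2..3.
After op 2 (insert('z')): buffer="haofzujfzqbfzq" (len 14), cursors c1@5 c2@9 c3@13, authorship ...11..22..33.
After op 3 (move_left): buffer="haofzujfzqbfzq" (len 14), cursors c1@4 c2@8 c3@12, authorship ...11..22..33.
After op 4 (move_right): buffer="haofzujfzqbfzq" (len 14), cursors c1@5 c2@9 c3@13, authorship ...11..22..33.
After op 5 (add_cursor(5)): buffer="haofzujfzqbfzq" (len 14), cursors c1@5 c4@5 c2@9 c3@13, authorship ...11..22..33.
After op 6 (insert('v')): buffer="haofzvvujfzvqbfzvq" (len 18), cursors c1@7 c4@7 c2@12 c3@17, authorship ...1114..222..333.
Authorship (.=original, N=cursor N): . . . 1 1 1 4 . . 2 2 2 . . 3 3 3 .
Index 4: author = 1

Answer: cursor 1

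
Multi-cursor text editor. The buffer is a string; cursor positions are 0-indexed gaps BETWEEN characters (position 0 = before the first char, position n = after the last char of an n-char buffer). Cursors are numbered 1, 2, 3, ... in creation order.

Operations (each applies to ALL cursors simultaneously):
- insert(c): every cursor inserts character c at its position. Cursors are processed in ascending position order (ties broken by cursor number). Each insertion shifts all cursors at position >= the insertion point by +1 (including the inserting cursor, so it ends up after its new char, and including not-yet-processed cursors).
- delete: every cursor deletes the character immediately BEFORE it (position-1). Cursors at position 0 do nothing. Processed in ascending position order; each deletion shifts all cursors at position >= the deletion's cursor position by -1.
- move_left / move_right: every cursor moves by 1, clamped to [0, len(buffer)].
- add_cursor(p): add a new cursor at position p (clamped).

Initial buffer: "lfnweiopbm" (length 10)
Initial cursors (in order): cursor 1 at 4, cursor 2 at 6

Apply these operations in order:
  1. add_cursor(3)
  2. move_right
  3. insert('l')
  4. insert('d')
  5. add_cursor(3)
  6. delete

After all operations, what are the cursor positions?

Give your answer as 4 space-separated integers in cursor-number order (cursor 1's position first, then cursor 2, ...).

Answer: 6 9 4 2

Derivation:
After op 1 (add_cursor(3)): buffer="lfnweiopbm" (len 10), cursors c3@3 c1@4 c2@6, authorship ..........
After op 2 (move_right): buffer="lfnweiopbm" (len 10), cursors c3@4 c1@5 c2@7, authorship ..........
After op 3 (insert('l')): buffer="lfnwleliolpbm" (len 13), cursors c3@5 c1@7 c2@10, authorship ....3.1..2...
After op 4 (insert('d')): buffer="lfnwldeldioldpbm" (len 16), cursors c3@6 c1@9 c2@13, authorship ....33.11..22...
After op 5 (add_cursor(3)): buffer="lfnwldeldioldpbm" (len 16), cursors c4@3 c3@6 c1@9 c2@13, authorship ....33.11..22...
After op 6 (delete): buffer="lfwleliolpbm" (len 12), cursors c4@2 c3@4 c1@6 c2@9, authorship ...3.1..2...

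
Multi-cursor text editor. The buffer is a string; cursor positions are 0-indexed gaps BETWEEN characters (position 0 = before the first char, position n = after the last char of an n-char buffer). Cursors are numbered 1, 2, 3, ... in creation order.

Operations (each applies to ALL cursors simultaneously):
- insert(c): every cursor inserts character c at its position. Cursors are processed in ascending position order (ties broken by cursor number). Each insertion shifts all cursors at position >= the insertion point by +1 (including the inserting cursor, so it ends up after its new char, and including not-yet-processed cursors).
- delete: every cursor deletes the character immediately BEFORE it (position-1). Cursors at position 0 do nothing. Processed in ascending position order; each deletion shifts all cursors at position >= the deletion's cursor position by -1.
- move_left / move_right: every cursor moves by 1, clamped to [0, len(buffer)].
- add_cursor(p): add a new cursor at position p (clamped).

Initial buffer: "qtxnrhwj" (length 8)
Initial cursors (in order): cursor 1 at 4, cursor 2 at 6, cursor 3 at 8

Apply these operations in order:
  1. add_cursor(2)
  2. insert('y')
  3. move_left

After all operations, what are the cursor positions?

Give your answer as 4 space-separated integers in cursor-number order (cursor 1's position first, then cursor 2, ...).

Answer: 5 8 11 2

Derivation:
After op 1 (add_cursor(2)): buffer="qtxnrhwj" (len 8), cursors c4@2 c1@4 c2@6 c3@8, authorship ........
After op 2 (insert('y')): buffer="qtyxnyrhywjy" (len 12), cursors c4@3 c1@6 c2@9 c3@12, authorship ..4..1..2..3
After op 3 (move_left): buffer="qtyxnyrhywjy" (len 12), cursors c4@2 c1@5 c2@8 c3@11, authorship ..4..1..2..3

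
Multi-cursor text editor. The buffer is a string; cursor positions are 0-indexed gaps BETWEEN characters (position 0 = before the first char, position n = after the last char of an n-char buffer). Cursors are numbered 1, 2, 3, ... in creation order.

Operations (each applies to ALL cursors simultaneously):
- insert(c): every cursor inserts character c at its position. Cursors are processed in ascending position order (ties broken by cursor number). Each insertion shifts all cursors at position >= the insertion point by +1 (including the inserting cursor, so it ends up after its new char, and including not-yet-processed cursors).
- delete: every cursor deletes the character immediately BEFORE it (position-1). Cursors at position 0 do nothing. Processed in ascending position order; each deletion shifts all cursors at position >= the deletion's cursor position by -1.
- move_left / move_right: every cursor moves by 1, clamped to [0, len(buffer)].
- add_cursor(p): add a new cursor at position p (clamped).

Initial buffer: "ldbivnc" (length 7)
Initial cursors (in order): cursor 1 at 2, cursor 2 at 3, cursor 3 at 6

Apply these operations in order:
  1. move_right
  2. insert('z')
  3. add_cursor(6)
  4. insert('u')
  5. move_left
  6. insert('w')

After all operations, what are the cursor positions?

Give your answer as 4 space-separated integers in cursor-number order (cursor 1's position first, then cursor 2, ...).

After op 1 (move_right): buffer="ldbivnc" (len 7), cursors c1@3 c2@4 c3@7, authorship .......
After op 2 (insert('z')): buffer="ldbzizvncz" (len 10), cursors c1@4 c2@6 c3@10, authorship ...1.2...3
After op 3 (add_cursor(6)): buffer="ldbzizvncz" (len 10), cursors c1@4 c2@6 c4@6 c3@10, authorship ...1.2...3
After op 4 (insert('u')): buffer="ldbzuizuuvnczu" (len 14), cursors c1@5 c2@9 c4@9 c3@14, authorship ...11.224...33
After op 5 (move_left): buffer="ldbzuizuuvnczu" (len 14), cursors c1@4 c2@8 c4@8 c3@13, authorship ...11.224...33
After op 6 (insert('w')): buffer="ldbzwuizuwwuvnczwu" (len 18), cursors c1@5 c2@11 c4@11 c3@17, authorship ...111.22244...333

Answer: 5 11 17 11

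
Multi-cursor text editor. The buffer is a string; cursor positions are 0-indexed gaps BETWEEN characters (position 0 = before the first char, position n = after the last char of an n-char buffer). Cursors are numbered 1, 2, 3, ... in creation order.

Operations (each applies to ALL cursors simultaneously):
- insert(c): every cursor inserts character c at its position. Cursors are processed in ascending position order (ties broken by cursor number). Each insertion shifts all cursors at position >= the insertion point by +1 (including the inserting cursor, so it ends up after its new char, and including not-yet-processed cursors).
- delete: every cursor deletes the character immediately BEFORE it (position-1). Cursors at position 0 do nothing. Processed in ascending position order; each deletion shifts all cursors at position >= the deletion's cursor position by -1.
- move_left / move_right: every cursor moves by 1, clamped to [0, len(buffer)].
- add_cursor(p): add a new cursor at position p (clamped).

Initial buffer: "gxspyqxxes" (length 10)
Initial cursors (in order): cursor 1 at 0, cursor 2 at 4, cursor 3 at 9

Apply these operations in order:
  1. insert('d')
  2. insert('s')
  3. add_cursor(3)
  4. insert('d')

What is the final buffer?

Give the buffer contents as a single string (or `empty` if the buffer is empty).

After op 1 (insert('d')): buffer="dgxspdyqxxeds" (len 13), cursors c1@1 c2@6 c3@12, authorship 1....2.....3.
After op 2 (insert('s')): buffer="dsgxspdsyqxxedss" (len 16), cursors c1@2 c2@8 c3@15, authorship 11....22.....33.
After op 3 (add_cursor(3)): buffer="dsgxspdsyqxxedss" (len 16), cursors c1@2 c4@3 c2@8 c3@15, authorship 11....22.....33.
After op 4 (insert('d')): buffer="dsdgdxspdsdyqxxedsds" (len 20), cursors c1@3 c4@5 c2@11 c3@19, authorship 111.4...222.....333.

Answer: dsdgdxspdsdyqxxedsds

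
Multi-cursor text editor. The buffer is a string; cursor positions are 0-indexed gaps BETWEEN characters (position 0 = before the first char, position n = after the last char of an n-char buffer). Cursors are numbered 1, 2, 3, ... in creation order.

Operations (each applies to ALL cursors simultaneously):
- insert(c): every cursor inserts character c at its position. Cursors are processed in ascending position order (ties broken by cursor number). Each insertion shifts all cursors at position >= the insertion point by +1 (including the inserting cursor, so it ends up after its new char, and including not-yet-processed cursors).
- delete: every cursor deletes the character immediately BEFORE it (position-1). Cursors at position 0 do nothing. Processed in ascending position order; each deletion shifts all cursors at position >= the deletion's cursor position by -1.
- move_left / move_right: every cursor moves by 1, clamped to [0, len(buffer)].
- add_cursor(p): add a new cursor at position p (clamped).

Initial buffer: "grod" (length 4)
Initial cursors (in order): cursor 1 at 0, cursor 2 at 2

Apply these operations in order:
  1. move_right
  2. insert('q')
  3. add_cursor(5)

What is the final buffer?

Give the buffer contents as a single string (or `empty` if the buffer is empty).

Answer: gqroqd

Derivation:
After op 1 (move_right): buffer="grod" (len 4), cursors c1@1 c2@3, authorship ....
After op 2 (insert('q')): buffer="gqroqd" (len 6), cursors c1@2 c2@5, authorship .1..2.
After op 3 (add_cursor(5)): buffer="gqroqd" (len 6), cursors c1@2 c2@5 c3@5, authorship .1..2.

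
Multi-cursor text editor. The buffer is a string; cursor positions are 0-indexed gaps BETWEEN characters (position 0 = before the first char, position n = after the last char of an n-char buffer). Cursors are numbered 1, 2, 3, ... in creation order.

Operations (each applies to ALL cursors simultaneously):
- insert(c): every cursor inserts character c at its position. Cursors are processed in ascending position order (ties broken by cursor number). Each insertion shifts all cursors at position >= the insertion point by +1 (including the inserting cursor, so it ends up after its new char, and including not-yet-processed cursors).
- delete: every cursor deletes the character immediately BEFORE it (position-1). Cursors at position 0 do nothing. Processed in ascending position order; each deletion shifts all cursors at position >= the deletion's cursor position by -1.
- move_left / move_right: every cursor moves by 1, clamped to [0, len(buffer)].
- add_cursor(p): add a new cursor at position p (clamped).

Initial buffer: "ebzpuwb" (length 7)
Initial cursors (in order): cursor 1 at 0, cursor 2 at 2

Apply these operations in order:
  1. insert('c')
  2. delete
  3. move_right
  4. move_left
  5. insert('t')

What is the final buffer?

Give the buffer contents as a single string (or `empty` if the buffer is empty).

Answer: tebtzpuwb

Derivation:
After op 1 (insert('c')): buffer="cebczpuwb" (len 9), cursors c1@1 c2@4, authorship 1..2.....
After op 2 (delete): buffer="ebzpuwb" (len 7), cursors c1@0 c2@2, authorship .......
After op 3 (move_right): buffer="ebzpuwb" (len 7), cursors c1@1 c2@3, authorship .......
After op 4 (move_left): buffer="ebzpuwb" (len 7), cursors c1@0 c2@2, authorship .......
After op 5 (insert('t')): buffer="tebtzpuwb" (len 9), cursors c1@1 c2@4, authorship 1..2.....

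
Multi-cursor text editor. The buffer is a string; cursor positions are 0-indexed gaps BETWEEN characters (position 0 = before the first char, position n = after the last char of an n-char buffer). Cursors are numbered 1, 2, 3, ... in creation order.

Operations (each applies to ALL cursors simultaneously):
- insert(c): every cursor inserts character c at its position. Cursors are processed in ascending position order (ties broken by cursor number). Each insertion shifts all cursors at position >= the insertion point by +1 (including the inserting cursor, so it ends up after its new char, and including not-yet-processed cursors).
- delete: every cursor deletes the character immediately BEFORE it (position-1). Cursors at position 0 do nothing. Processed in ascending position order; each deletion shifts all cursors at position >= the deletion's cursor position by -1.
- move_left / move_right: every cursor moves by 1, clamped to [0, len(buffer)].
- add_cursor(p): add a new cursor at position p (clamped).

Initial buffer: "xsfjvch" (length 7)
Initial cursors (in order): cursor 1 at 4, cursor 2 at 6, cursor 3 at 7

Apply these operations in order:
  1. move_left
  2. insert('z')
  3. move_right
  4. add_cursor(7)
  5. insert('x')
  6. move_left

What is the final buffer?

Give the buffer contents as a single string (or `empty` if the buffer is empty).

After op 1 (move_left): buffer="xsfjvch" (len 7), cursors c1@3 c2@5 c3@6, authorship .......
After op 2 (insert('z')): buffer="xsfzjvzczh" (len 10), cursors c1@4 c2@7 c3@9, authorship ...1..2.3.
After op 3 (move_right): buffer="xsfzjvzczh" (len 10), cursors c1@5 c2@8 c3@10, authorship ...1..2.3.
After op 4 (add_cursor(7)): buffer="xsfzjvzczh" (len 10), cursors c1@5 c4@7 c2@8 c3@10, authorship ...1..2.3.
After op 5 (insert('x')): buffer="xsfzjxvzxcxzhx" (len 14), cursors c1@6 c4@9 c2@11 c3@14, authorship ...1.1.24.23.3
After op 6 (move_left): buffer="xsfzjxvzxcxzhx" (len 14), cursors c1@5 c4@8 c2@10 c3@13, authorship ...1.1.24.23.3

Answer: xsfzjxvzxcxzhx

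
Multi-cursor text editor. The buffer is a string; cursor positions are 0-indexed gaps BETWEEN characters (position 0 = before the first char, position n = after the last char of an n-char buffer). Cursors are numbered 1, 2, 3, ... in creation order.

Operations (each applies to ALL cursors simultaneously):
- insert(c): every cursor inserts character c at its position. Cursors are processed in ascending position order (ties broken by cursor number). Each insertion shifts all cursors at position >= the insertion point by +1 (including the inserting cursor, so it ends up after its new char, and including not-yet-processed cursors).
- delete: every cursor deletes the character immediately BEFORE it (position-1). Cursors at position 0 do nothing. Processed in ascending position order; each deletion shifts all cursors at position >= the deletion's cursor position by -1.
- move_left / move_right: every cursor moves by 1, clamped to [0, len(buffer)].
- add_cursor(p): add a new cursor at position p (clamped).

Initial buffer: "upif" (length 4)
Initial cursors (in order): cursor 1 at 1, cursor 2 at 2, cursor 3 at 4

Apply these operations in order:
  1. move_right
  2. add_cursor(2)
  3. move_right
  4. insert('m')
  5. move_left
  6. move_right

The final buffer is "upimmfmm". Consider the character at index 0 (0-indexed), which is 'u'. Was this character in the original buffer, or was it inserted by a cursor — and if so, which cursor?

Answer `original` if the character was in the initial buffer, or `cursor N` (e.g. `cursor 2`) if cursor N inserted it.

After op 1 (move_right): buffer="upif" (len 4), cursors c1@2 c2@3 c3@4, authorship ....
After op 2 (add_cursor(2)): buffer="upif" (len 4), cursors c1@2 c4@2 c2@3 c3@4, authorship ....
After op 3 (move_right): buffer="upif" (len 4), cursors c1@3 c4@3 c2@4 c3@4, authorship ....
After op 4 (insert('m')): buffer="upimmfmm" (len 8), cursors c1@5 c4@5 c2@8 c3@8, authorship ...14.23
After op 5 (move_left): buffer="upimmfmm" (len 8), cursors c1@4 c4@4 c2@7 c3@7, authorship ...14.23
After op 6 (move_right): buffer="upimmfmm" (len 8), cursors c1@5 c4@5 c2@8 c3@8, authorship ...14.23
Authorship (.=original, N=cursor N): . . . 1 4 . 2 3
Index 0: author = original

Answer: original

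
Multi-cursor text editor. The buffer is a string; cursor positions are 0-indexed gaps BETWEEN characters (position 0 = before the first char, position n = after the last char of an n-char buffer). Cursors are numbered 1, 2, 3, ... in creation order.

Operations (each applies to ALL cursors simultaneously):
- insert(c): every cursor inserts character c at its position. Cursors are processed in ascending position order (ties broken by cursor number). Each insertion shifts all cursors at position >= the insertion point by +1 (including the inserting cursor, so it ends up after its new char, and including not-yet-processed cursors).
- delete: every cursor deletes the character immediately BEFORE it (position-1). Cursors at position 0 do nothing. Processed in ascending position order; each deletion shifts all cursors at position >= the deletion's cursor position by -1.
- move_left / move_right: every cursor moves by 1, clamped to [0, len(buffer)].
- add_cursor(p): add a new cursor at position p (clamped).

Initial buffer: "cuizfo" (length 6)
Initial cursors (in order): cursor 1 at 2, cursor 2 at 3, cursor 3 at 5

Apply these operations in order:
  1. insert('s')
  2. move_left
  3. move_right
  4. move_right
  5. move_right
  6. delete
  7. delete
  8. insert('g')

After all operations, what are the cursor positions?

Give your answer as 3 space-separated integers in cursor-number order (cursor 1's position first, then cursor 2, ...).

Answer: 6 6 6

Derivation:
After op 1 (insert('s')): buffer="cusiszfso" (len 9), cursors c1@3 c2@5 c3@8, authorship ..1.2..3.
After op 2 (move_left): buffer="cusiszfso" (len 9), cursors c1@2 c2@4 c3@7, authorship ..1.2..3.
After op 3 (move_right): buffer="cusiszfso" (len 9), cursors c1@3 c2@5 c3@8, authorship ..1.2..3.
After op 4 (move_right): buffer="cusiszfso" (len 9), cursors c1@4 c2@6 c3@9, authorship ..1.2..3.
After op 5 (move_right): buffer="cusiszfso" (len 9), cursors c1@5 c2@7 c3@9, authorship ..1.2..3.
After op 6 (delete): buffer="cusizs" (len 6), cursors c1@4 c2@5 c3@6, authorship ..1..3
After op 7 (delete): buffer="cus" (len 3), cursors c1@3 c2@3 c3@3, authorship ..1
After op 8 (insert('g')): buffer="cusggg" (len 6), cursors c1@6 c2@6 c3@6, authorship ..1123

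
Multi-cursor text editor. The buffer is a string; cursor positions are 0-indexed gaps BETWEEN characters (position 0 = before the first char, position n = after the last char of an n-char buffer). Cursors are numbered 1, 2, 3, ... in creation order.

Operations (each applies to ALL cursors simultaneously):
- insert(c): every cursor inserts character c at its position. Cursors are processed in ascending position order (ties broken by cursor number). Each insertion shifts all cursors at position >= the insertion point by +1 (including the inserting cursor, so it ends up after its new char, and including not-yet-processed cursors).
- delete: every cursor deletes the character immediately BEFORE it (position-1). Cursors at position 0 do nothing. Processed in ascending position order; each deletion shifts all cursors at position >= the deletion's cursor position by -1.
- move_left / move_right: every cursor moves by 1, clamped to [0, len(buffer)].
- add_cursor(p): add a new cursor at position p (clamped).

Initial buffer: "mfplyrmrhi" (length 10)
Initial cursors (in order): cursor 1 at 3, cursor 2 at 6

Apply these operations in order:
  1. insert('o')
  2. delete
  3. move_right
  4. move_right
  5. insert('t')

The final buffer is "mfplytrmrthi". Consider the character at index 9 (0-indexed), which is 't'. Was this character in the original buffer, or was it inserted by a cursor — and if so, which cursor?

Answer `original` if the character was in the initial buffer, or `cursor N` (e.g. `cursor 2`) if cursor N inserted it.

Answer: cursor 2

Derivation:
After op 1 (insert('o')): buffer="mfpolyromrhi" (len 12), cursors c1@4 c2@8, authorship ...1...2....
After op 2 (delete): buffer="mfplyrmrhi" (len 10), cursors c1@3 c2@6, authorship ..........
After op 3 (move_right): buffer="mfplyrmrhi" (len 10), cursors c1@4 c2@7, authorship ..........
After op 4 (move_right): buffer="mfplyrmrhi" (len 10), cursors c1@5 c2@8, authorship ..........
After op 5 (insert('t')): buffer="mfplytrmrthi" (len 12), cursors c1@6 c2@10, authorship .....1...2..
Authorship (.=original, N=cursor N): . . . . . 1 . . . 2 . .
Index 9: author = 2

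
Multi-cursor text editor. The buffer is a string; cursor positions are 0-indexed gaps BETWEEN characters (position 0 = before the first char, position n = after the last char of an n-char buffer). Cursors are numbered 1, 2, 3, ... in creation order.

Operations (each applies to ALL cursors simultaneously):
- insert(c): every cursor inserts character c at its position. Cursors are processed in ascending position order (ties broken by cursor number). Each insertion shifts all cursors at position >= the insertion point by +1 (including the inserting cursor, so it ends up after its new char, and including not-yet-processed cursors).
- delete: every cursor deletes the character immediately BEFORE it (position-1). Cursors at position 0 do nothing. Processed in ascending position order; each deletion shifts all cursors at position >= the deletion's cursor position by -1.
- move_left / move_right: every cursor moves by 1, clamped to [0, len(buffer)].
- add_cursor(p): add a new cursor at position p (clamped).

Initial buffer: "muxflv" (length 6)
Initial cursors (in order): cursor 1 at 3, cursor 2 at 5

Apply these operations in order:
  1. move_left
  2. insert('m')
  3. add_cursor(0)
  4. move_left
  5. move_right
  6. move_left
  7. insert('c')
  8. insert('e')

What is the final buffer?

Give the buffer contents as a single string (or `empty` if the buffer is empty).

Answer: cemucemxfcemlv

Derivation:
After op 1 (move_left): buffer="muxflv" (len 6), cursors c1@2 c2@4, authorship ......
After op 2 (insert('m')): buffer="mumxfmlv" (len 8), cursors c1@3 c2@6, authorship ..1..2..
After op 3 (add_cursor(0)): buffer="mumxfmlv" (len 8), cursors c3@0 c1@3 c2@6, authorship ..1..2..
After op 4 (move_left): buffer="mumxfmlv" (len 8), cursors c3@0 c1@2 c2@5, authorship ..1..2..
After op 5 (move_right): buffer="mumxfmlv" (len 8), cursors c3@1 c1@3 c2@6, authorship ..1..2..
After op 6 (move_left): buffer="mumxfmlv" (len 8), cursors c3@0 c1@2 c2@5, authorship ..1..2..
After op 7 (insert('c')): buffer="cmucmxfcmlv" (len 11), cursors c3@1 c1@4 c2@8, authorship 3..11..22..
After op 8 (insert('e')): buffer="cemucemxfcemlv" (len 14), cursors c3@2 c1@6 c2@11, authorship 33..111..222..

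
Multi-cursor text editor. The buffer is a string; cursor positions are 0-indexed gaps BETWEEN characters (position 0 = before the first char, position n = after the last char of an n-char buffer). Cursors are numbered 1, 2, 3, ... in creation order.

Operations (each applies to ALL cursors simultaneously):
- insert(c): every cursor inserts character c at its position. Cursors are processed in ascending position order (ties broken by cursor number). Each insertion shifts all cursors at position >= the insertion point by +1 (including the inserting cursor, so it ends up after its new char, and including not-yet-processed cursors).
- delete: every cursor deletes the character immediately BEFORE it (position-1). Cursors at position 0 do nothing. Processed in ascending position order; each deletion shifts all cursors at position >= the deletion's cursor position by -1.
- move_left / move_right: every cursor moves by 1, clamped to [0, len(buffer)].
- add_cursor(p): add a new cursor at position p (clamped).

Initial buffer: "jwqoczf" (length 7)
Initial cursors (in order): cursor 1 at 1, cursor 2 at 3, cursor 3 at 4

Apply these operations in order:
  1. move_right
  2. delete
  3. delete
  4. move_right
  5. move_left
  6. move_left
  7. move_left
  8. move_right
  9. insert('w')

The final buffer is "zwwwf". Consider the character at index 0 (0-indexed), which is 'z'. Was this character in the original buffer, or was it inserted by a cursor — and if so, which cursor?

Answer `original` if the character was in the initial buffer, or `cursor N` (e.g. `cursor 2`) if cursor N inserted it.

Answer: original

Derivation:
After op 1 (move_right): buffer="jwqoczf" (len 7), cursors c1@2 c2@4 c3@5, authorship .......
After op 2 (delete): buffer="jqzf" (len 4), cursors c1@1 c2@2 c3@2, authorship ....
After op 3 (delete): buffer="zf" (len 2), cursors c1@0 c2@0 c3@0, authorship ..
After op 4 (move_right): buffer="zf" (len 2), cursors c1@1 c2@1 c3@1, authorship ..
After op 5 (move_left): buffer="zf" (len 2), cursors c1@0 c2@0 c3@0, authorship ..
After op 6 (move_left): buffer="zf" (len 2), cursors c1@0 c2@0 c3@0, authorship ..
After op 7 (move_left): buffer="zf" (len 2), cursors c1@0 c2@0 c3@0, authorship ..
After op 8 (move_right): buffer="zf" (len 2), cursors c1@1 c2@1 c3@1, authorship ..
After op 9 (insert('w')): buffer="zwwwf" (len 5), cursors c1@4 c2@4 c3@4, authorship .123.
Authorship (.=original, N=cursor N): . 1 2 3 .
Index 0: author = original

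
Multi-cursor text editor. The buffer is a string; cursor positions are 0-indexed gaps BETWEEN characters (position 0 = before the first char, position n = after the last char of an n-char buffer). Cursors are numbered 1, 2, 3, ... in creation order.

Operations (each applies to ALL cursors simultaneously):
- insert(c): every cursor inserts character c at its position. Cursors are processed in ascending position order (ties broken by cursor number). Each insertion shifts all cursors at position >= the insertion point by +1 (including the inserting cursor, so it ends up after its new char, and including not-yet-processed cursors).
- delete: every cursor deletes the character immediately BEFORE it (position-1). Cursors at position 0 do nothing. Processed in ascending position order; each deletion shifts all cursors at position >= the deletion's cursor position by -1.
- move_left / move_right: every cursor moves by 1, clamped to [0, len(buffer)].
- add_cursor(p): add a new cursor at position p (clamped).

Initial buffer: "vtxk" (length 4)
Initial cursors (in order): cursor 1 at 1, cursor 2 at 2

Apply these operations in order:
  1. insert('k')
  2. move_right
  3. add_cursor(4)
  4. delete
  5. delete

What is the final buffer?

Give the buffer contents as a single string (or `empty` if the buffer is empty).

After op 1 (insert('k')): buffer="vktkxk" (len 6), cursors c1@2 c2@4, authorship .1.2..
After op 2 (move_right): buffer="vktkxk" (len 6), cursors c1@3 c2@5, authorship .1.2..
After op 3 (add_cursor(4)): buffer="vktkxk" (len 6), cursors c1@3 c3@4 c2@5, authorship .1.2..
After op 4 (delete): buffer="vkk" (len 3), cursors c1@2 c2@2 c3@2, authorship .1.
After op 5 (delete): buffer="k" (len 1), cursors c1@0 c2@0 c3@0, authorship .

Answer: k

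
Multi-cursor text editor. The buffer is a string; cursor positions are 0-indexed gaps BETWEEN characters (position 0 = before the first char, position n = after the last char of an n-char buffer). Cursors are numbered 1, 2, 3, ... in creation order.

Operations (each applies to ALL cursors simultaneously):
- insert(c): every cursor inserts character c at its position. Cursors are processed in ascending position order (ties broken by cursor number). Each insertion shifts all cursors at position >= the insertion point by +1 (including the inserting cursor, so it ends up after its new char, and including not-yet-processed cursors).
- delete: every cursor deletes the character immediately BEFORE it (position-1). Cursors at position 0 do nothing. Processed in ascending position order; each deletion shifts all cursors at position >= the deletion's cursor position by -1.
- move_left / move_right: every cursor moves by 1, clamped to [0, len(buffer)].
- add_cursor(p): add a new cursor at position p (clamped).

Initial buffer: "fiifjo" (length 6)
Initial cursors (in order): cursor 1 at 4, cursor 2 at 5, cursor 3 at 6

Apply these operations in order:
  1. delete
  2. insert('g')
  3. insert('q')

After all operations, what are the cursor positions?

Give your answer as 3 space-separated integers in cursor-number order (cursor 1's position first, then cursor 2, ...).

After op 1 (delete): buffer="fii" (len 3), cursors c1@3 c2@3 c3@3, authorship ...
After op 2 (insert('g')): buffer="fiiggg" (len 6), cursors c1@6 c2@6 c3@6, authorship ...123
After op 3 (insert('q')): buffer="fiigggqqq" (len 9), cursors c1@9 c2@9 c3@9, authorship ...123123

Answer: 9 9 9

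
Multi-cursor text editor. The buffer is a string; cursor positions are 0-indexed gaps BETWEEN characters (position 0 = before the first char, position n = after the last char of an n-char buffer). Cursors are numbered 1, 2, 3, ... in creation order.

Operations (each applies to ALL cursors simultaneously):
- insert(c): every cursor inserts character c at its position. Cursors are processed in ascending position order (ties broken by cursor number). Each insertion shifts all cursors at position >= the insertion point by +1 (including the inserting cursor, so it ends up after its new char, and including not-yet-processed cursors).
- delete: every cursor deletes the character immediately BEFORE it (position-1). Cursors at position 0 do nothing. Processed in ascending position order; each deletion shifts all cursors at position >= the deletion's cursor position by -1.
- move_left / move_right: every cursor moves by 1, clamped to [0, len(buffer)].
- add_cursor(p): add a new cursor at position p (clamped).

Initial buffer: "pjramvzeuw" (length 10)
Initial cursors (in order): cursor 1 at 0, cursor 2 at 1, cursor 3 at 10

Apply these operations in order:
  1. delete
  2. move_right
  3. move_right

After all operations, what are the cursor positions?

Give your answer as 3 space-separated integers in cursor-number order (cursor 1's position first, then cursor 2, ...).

After op 1 (delete): buffer="jramvzeu" (len 8), cursors c1@0 c2@0 c3@8, authorship ........
After op 2 (move_right): buffer="jramvzeu" (len 8), cursors c1@1 c2@1 c3@8, authorship ........
After op 3 (move_right): buffer="jramvzeu" (len 8), cursors c1@2 c2@2 c3@8, authorship ........

Answer: 2 2 8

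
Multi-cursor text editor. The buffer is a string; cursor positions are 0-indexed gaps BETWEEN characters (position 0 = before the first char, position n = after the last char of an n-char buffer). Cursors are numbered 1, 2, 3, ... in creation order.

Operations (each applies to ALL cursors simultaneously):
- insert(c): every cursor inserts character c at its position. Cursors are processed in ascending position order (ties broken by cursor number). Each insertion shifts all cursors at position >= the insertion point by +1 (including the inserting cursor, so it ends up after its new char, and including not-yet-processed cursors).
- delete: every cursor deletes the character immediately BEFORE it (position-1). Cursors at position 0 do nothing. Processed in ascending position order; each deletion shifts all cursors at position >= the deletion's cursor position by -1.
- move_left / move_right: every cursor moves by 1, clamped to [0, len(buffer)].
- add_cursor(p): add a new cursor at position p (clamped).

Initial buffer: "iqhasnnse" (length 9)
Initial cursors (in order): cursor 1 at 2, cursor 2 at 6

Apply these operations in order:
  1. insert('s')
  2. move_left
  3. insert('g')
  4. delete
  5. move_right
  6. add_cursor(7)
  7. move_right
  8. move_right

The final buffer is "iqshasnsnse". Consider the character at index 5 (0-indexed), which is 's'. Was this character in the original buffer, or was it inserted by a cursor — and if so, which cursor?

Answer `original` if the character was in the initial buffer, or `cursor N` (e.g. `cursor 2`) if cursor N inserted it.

After op 1 (insert('s')): buffer="iqshasnsnse" (len 11), cursors c1@3 c2@8, authorship ..1....2...
After op 2 (move_left): buffer="iqshasnsnse" (len 11), cursors c1@2 c2@7, authorship ..1....2...
After op 3 (insert('g')): buffer="iqgshasngsnse" (len 13), cursors c1@3 c2@9, authorship ..11....22...
After op 4 (delete): buffer="iqshasnsnse" (len 11), cursors c1@2 c2@7, authorship ..1....2...
After op 5 (move_right): buffer="iqshasnsnse" (len 11), cursors c1@3 c2@8, authorship ..1....2...
After op 6 (add_cursor(7)): buffer="iqshasnsnse" (len 11), cursors c1@3 c3@7 c2@8, authorship ..1....2...
After op 7 (move_right): buffer="iqshasnsnse" (len 11), cursors c1@4 c3@8 c2@9, authorship ..1....2...
After op 8 (move_right): buffer="iqshasnsnse" (len 11), cursors c1@5 c3@9 c2@10, authorship ..1....2...
Authorship (.=original, N=cursor N): . . 1 . . . . 2 . . .
Index 5: author = original

Answer: original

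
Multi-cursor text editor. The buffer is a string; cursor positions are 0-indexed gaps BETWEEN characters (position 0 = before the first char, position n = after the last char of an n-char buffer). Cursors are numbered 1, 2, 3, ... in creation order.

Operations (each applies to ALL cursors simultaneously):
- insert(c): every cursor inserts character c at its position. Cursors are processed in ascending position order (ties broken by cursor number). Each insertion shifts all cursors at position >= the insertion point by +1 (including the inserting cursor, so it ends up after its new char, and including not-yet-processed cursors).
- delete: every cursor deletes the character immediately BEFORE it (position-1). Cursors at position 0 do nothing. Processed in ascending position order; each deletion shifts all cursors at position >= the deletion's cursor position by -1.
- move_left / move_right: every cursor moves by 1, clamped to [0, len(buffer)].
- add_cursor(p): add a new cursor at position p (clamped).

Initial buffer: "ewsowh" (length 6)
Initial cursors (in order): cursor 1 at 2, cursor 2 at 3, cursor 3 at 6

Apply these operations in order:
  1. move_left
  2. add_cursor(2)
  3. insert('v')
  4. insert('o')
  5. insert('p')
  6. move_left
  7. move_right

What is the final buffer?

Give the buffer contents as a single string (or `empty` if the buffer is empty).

After op 1 (move_left): buffer="ewsowh" (len 6), cursors c1@1 c2@2 c3@5, authorship ......
After op 2 (add_cursor(2)): buffer="ewsowh" (len 6), cursors c1@1 c2@2 c4@2 c3@5, authorship ......
After op 3 (insert('v')): buffer="evwvvsowvh" (len 10), cursors c1@2 c2@5 c4@5 c3@9, authorship .1.24...3.
After op 4 (insert('o')): buffer="evowvvoosowvoh" (len 14), cursors c1@3 c2@8 c4@8 c3@13, authorship .11.2424...33.
After op 5 (insert('p')): buffer="evopwvvooppsowvoph" (len 18), cursors c1@4 c2@11 c4@11 c3@17, authorship .111.242424...333.
After op 6 (move_left): buffer="evopwvvooppsowvoph" (len 18), cursors c1@3 c2@10 c4@10 c3@16, authorship .111.242424...333.
After op 7 (move_right): buffer="evopwvvooppsowvoph" (len 18), cursors c1@4 c2@11 c4@11 c3@17, authorship .111.242424...333.

Answer: evopwvvooppsowvoph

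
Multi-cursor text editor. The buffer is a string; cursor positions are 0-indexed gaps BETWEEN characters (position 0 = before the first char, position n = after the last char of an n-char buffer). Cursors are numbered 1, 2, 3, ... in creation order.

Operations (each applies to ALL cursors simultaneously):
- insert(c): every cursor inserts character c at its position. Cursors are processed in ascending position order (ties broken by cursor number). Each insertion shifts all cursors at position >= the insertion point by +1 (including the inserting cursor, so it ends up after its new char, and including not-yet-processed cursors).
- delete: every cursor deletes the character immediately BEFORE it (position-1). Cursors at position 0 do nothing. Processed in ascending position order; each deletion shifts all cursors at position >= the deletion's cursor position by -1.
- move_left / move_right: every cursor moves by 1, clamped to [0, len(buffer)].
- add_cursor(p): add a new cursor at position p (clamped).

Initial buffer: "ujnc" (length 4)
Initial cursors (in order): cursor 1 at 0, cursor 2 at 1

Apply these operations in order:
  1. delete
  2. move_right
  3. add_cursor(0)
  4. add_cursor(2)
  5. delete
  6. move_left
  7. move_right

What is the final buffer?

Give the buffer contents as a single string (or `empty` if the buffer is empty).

After op 1 (delete): buffer="jnc" (len 3), cursors c1@0 c2@0, authorship ...
After op 2 (move_right): buffer="jnc" (len 3), cursors c1@1 c2@1, authorship ...
After op 3 (add_cursor(0)): buffer="jnc" (len 3), cursors c3@0 c1@1 c2@1, authorship ...
After op 4 (add_cursor(2)): buffer="jnc" (len 3), cursors c3@0 c1@1 c2@1 c4@2, authorship ...
After op 5 (delete): buffer="c" (len 1), cursors c1@0 c2@0 c3@0 c4@0, authorship .
After op 6 (move_left): buffer="c" (len 1), cursors c1@0 c2@0 c3@0 c4@0, authorship .
After op 7 (move_right): buffer="c" (len 1), cursors c1@1 c2@1 c3@1 c4@1, authorship .

Answer: c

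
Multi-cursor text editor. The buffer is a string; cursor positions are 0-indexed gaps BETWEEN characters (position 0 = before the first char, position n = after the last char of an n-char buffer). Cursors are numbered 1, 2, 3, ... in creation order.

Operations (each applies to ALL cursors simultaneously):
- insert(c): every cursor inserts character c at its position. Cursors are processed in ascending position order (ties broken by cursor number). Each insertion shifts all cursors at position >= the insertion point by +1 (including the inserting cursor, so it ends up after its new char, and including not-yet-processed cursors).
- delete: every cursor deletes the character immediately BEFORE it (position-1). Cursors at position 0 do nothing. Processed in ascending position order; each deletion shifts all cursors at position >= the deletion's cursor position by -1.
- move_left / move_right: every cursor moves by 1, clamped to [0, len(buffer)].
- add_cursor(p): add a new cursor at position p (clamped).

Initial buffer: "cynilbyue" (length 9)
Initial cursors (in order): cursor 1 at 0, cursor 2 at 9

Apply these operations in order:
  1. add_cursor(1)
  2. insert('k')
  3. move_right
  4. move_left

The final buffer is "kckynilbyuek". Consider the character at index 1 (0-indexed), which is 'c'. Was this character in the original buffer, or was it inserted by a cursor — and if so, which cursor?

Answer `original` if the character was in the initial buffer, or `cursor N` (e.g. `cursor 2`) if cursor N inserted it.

After op 1 (add_cursor(1)): buffer="cynilbyue" (len 9), cursors c1@0 c3@1 c2@9, authorship .........
After op 2 (insert('k')): buffer="kckynilbyuek" (len 12), cursors c1@1 c3@3 c2@12, authorship 1.3........2
After op 3 (move_right): buffer="kckynilbyuek" (len 12), cursors c1@2 c3@4 c2@12, authorship 1.3........2
After op 4 (move_left): buffer="kckynilbyuek" (len 12), cursors c1@1 c3@3 c2@11, authorship 1.3........2
Authorship (.=original, N=cursor N): 1 . 3 . . . . . . . . 2
Index 1: author = original

Answer: original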